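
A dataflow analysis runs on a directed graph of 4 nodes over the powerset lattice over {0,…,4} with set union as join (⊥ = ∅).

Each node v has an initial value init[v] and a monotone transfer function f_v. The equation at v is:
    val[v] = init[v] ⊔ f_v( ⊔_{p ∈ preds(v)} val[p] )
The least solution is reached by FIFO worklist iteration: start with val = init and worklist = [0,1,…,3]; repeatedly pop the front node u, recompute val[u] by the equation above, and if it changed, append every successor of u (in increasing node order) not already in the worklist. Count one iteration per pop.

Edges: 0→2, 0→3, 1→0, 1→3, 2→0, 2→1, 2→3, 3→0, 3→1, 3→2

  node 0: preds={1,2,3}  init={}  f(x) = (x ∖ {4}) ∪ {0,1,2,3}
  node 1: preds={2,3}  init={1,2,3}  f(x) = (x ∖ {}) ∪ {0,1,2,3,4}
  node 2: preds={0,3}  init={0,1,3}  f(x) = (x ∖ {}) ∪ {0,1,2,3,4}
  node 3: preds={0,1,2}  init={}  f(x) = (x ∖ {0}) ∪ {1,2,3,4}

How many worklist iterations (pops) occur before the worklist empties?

7

Iteration log — 7 steps:
  step 1. node 0  ⊔preds={0,1,2,3}  new={0,1,2,3}  old={}  +wl: 
  step 2. node 1  ⊔preds={0,1,3}  new={0,1,2,3,4}  old={1,2,3}  +wl: 0
  step 3. node 2  ⊔preds={0,1,2,3}  new={0,1,2,3,4}  old={0,1,3}  +wl: 1
  step 4. node 3  ⊔preds={0,1,2,3,4}  new={1,2,3,4}  old={}  +wl: 2
  step 5. node 0  ⊔preds={0,1,2,3,4}  new={0,1,2,3}  stable
  step 6. node 1  ⊔preds={0,1,2,3,4}  new={0,1,2,3,4}  stable
  step 7. node 2  ⊔preds={0,1,2,3,4}  new={0,1,2,3,4}  stable

Least fixpoint reached:
  node 0: {0,1,2,3}
  node 1: {0,1,2,3,4}
  node 2: {0,1,2,3,4}
  node 3: {1,2,3,4}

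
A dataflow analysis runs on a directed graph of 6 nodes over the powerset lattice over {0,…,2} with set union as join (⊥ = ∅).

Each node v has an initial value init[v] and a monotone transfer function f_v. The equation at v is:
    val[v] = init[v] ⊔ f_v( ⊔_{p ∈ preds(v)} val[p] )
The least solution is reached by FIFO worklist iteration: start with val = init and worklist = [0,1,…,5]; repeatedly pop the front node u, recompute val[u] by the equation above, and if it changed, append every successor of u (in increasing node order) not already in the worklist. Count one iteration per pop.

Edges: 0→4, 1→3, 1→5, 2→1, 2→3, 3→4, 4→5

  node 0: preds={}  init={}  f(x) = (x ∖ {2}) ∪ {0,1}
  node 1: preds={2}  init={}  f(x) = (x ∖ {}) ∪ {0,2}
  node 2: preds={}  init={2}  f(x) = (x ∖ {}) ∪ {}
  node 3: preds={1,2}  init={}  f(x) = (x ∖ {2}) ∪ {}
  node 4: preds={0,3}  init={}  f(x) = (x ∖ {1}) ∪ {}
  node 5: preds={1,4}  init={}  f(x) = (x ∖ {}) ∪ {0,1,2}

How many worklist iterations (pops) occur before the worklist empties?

Trace (6 dequeues):
  [1] u=0 | in {} | out {0,1} | prev {} | push {}
  [2] u=1 | in {2} | out {0,2} | prev {} | push {}
  [3] u=2 | in {} | out {2} | ==
  [4] u=3 | in {0,2} | out {0} | prev {} | push {}
  [5] u=4 | in {0,1} | out {0} | prev {} | push {}
  [6] u=5 | in {0,2} | out {0,1,2} | prev {} | push {}

Converged values:
  [0] {0,1}
  [1] {0,2}
  [2] {2}
  [3] {0}
  [4] {0}
  [5] {0,1,2}

6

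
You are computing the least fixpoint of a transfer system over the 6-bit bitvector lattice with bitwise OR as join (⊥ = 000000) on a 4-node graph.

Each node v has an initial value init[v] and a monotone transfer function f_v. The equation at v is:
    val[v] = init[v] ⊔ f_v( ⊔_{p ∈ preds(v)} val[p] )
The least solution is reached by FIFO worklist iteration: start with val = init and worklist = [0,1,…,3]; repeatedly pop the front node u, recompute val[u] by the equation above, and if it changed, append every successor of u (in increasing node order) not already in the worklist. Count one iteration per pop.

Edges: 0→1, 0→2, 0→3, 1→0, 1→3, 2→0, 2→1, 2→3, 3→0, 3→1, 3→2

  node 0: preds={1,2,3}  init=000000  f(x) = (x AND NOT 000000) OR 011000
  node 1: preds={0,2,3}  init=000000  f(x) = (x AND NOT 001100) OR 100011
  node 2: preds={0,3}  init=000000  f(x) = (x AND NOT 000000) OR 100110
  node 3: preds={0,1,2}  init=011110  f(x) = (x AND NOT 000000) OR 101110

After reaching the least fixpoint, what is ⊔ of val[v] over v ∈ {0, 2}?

Iteration log — 10 steps:
  step 1. node 0  ⊔preds=011110  new=011110  old=000000  +wl: 
  step 2. node 1  ⊔preds=011110  new=110011  old=000000  +wl: 0
  step 3. node 2  ⊔preds=011110  new=111110  old=000000  +wl: 1
  step 4. node 3  ⊔preds=111111  new=111111  old=011110  +wl: 2
  step 5. node 0  ⊔preds=111111  new=111111  old=011110  +wl: 3
  step 6. node 1  ⊔preds=111111  new=110011  stable
  step 7. node 2  ⊔preds=111111  new=111111  old=111110  +wl: 0,1
  step 8. node 3  ⊔preds=111111  new=111111  stable
  step 9. node 0  ⊔preds=111111  new=111111  stable
  step 10. node 1  ⊔preds=111111  new=110011  stable

Least fixpoint reached:
  node 0: 111111
  node 1: 110011
  node 2: 111111
  node 3: 111111

111111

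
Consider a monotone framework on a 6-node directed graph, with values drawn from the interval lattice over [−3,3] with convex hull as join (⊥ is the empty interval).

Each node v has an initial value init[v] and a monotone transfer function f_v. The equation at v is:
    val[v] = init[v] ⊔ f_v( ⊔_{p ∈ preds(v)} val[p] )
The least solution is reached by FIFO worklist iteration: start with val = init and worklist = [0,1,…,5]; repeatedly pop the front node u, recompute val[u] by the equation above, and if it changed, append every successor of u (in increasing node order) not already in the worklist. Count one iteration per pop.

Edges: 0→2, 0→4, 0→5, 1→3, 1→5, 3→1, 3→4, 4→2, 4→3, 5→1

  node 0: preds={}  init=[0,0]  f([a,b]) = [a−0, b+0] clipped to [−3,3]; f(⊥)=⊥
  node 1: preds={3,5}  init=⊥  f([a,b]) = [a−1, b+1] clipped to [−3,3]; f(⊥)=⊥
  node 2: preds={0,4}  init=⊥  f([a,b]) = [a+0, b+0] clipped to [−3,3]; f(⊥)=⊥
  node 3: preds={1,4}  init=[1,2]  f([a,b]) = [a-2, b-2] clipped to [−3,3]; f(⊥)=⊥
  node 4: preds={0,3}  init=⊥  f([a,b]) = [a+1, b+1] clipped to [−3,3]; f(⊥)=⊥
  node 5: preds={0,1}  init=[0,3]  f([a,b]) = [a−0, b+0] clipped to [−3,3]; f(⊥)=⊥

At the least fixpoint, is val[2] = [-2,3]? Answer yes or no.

Iteration log — 11 steps:
  step 1. node 0  ⊔preds=⊥  new=[0,0]  stable
  step 2. node 1  ⊔preds=[0,3]  new=[-1,3]  old=⊥  +wl: 
  step 3. node 2  ⊔preds=[0,0]  new=[0,0]  old=⊥  +wl: 
  step 4. node 3  ⊔preds=[-1,3]  new=[-3,2]  old=[1,2]  +wl: 1
  step 5. node 4  ⊔preds=[-3,2]  new=[-2,3]  old=⊥  +wl: 2,3
  step 6. node 5  ⊔preds=[-1,3]  new=[-1,3]  old=[0,3]  +wl: 
  step 7. node 1  ⊔preds=[-3,3]  new=[-3,3]  old=[-1,3]  +wl: 5
  step 8. node 2  ⊔preds=[-2,3]  new=[-2,3]  old=[0,0]  +wl: 
  step 9. node 3  ⊔preds=[-3,3]  new=[-3,2]  stable
  step 10. node 5  ⊔preds=[-3,3]  new=[-3,3]  old=[-1,3]  +wl: 1
  step 11. node 1  ⊔preds=[-3,3]  new=[-3,3]  stable

Least fixpoint reached:
  node 0: [0,0]
  node 1: [-3,3]
  node 2: [-2,3]
  node 3: [-3,2]
  node 4: [-2,3]
  node 5: [-3,3]

yes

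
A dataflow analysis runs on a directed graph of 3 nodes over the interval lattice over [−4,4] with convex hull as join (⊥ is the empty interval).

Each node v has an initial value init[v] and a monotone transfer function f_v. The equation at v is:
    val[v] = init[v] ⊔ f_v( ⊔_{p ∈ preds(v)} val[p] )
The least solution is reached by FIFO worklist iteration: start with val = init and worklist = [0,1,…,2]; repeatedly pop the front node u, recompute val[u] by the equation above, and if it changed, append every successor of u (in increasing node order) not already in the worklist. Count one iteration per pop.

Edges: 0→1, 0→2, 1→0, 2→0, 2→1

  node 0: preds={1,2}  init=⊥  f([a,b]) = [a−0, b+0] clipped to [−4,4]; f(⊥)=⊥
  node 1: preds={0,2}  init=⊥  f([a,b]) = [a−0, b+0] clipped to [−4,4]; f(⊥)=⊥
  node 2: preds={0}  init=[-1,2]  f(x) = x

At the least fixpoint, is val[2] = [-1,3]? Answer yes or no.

no

Trace (4 dequeues):
  [1] u=0 | in [-1,2] | out [-1,2] | prev ⊥ | push {}
  [2] u=1 | in [-1,2] | out [-1,2] | prev ⊥ | push {0}
  [3] u=2 | in [-1,2] | out [-1,2] | ==
  [4] u=0 | in [-1,2] | out [-1,2] | ==

Converged values:
  [0] [-1,2]
  [1] [-1,2]
  [2] [-1,2]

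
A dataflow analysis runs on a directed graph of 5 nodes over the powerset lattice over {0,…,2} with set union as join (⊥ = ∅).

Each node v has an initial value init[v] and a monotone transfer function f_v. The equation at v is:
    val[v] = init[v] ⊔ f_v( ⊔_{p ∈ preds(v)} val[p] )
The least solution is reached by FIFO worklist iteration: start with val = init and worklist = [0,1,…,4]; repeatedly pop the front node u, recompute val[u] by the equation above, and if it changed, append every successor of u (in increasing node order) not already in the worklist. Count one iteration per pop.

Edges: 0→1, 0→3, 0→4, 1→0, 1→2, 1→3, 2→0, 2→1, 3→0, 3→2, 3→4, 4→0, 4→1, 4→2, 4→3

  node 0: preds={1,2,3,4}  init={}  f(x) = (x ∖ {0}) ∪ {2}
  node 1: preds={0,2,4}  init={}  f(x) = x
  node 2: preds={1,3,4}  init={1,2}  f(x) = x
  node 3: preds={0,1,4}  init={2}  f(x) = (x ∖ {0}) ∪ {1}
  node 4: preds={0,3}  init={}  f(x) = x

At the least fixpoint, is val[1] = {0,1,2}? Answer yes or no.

no

Trace (9 dequeues):
  [1] u=0 | in {1,2} | out {1,2} | prev {} | push {}
  [2] u=1 | in {1,2} | out {1,2} | prev {} | push {0}
  [3] u=2 | in {1,2} | out {1,2} | ==
  [4] u=3 | in {1,2} | out {1,2} | prev {2} | push {2}
  [5] u=4 | in {1,2} | out {1,2} | prev {} | push {1,3}
  [6] u=0 | in {1,2} | out {1,2} | ==
  [7] u=2 | in {1,2} | out {1,2} | ==
  [8] u=1 | in {1,2} | out {1,2} | ==
  [9] u=3 | in {1,2} | out {1,2} | ==

Converged values:
  [0] {1,2}
  [1] {1,2}
  [2] {1,2}
  [3] {1,2}
  [4] {1,2}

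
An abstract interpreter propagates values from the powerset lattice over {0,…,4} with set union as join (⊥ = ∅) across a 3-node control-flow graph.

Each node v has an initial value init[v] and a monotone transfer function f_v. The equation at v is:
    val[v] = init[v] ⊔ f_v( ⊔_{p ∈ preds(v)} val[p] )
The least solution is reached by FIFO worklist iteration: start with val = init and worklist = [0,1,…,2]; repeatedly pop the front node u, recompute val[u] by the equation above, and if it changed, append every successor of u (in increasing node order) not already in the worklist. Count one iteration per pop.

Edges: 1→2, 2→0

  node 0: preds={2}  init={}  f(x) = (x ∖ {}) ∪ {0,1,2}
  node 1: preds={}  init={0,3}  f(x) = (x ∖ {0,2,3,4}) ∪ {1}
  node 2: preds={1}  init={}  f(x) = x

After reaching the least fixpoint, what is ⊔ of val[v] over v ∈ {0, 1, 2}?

Worklist (4 pops):
  #1 pop 0: in={} → {0,1,2} (was {}); enqueue []
  #2 pop 1: in={} → {0,1,3} (was {0,3}); enqueue []
  #3 pop 2: in={0,1,3} → {0,1,3} (was {}); enqueue [0]
  #4 pop 0: in={0,1,3} → {0,1,2,3} (was {0,1,2}); enqueue []

Fixpoint:
  val[0] = {0,1,2,3}
  val[1] = {0,1,3}
  val[2] = {0,1,3}

{0,1,2,3}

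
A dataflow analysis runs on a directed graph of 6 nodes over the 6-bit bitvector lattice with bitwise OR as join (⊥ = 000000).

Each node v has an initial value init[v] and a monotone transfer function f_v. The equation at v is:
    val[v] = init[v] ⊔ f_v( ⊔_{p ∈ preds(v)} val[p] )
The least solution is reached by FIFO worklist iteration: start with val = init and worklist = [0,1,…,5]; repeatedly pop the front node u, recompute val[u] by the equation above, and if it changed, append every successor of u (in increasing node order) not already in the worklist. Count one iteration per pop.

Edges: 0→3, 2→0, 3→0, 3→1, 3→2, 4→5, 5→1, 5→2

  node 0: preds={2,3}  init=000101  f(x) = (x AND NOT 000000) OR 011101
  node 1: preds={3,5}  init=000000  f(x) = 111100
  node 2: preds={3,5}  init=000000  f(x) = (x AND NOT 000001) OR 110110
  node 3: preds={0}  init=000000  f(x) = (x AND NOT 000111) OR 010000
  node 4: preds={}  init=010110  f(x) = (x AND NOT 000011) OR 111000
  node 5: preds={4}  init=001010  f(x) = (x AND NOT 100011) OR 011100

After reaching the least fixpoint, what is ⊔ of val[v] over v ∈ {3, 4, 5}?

Trace (13 dequeues):
  [1] u=0 | in 000000 | out 011101 | prev 000101 | push {}
  [2] u=1 | in 001010 | out 111100 | prev 000000 | push {}
  [3] u=2 | in 001010 | out 111110 | prev 000000 | push {0}
  [4] u=3 | in 011101 | out 011000 | prev 000000 | push {1,2}
  [5] u=4 | in 000000 | out 111110 | prev 010110 | push {}
  [6] u=5 | in 111110 | out 011110 | prev 001010 | push {}
  [7] u=0 | in 111110 | out 111111 | prev 011101 | push {3}
  [8] u=1 | in 011110 | out 111100 | ==
  [9] u=2 | in 011110 | out 111110 | ==
  [10] u=3 | in 111111 | out 111000 | prev 011000 | push {0,1,2}
  [11] u=0 | in 111110 | out 111111 | ==
  [12] u=1 | in 111110 | out 111100 | ==
  [13] u=2 | in 111110 | out 111110 | ==

Converged values:
  [0] 111111
  [1] 111100
  [2] 111110
  [3] 111000
  [4] 111110
  [5] 011110

111110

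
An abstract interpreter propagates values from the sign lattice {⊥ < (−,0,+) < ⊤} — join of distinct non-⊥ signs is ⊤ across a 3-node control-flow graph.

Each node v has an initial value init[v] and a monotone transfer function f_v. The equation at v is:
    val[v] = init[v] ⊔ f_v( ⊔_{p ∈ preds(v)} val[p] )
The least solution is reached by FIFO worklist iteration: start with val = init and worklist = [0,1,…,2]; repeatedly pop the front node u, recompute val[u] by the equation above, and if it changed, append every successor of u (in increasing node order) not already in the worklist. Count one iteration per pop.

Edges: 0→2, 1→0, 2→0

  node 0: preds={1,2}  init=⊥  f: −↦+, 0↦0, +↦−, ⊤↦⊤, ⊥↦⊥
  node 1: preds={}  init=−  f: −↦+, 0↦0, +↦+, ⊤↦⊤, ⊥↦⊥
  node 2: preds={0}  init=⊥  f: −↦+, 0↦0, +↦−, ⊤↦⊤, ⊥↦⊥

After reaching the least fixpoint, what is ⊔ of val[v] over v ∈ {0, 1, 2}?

⊤

Iteration log — 4 steps:
  step 1. node 0  ⊔preds=−  new=+  old=⊥  +wl: 
  step 2. node 1  ⊔preds=⊥  new=−  stable
  step 3. node 2  ⊔preds=+  new=−  old=⊥  +wl: 0
  step 4. node 0  ⊔preds=−  new=+  stable

Least fixpoint reached:
  node 0: +
  node 1: −
  node 2: −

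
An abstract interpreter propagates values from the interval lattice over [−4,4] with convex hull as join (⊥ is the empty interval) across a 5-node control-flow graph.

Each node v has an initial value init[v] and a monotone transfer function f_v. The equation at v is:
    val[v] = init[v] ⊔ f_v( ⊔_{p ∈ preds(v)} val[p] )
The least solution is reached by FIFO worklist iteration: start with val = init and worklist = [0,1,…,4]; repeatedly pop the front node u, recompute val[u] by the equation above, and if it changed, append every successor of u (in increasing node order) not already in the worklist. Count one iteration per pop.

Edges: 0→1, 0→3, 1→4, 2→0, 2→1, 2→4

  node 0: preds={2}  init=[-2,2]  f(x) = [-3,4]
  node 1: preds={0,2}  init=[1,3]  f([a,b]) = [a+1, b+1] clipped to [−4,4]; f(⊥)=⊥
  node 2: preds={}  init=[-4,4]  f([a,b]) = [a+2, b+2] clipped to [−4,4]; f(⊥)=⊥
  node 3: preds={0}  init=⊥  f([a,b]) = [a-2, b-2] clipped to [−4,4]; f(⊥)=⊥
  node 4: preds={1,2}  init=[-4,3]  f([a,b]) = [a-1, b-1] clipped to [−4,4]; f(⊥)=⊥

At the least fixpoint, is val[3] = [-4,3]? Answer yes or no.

Worklist (5 pops):
  #1 pop 0: in=[-4,4] → [-3,4] (was [-2,2]); enqueue []
  #2 pop 1: in=[-4,4] → [-3,4] (was [1,3]); enqueue []
  #3 pop 2: in=⊥ → [-4,4] (no change)
  #4 pop 3: in=[-3,4] → [-4,2] (was ⊥); enqueue []
  #5 pop 4: in=[-4,4] → [-4,3] (no change)

Fixpoint:
  val[0] = [-3,4]
  val[1] = [-3,4]
  val[2] = [-4,4]
  val[3] = [-4,2]
  val[4] = [-4,3]

no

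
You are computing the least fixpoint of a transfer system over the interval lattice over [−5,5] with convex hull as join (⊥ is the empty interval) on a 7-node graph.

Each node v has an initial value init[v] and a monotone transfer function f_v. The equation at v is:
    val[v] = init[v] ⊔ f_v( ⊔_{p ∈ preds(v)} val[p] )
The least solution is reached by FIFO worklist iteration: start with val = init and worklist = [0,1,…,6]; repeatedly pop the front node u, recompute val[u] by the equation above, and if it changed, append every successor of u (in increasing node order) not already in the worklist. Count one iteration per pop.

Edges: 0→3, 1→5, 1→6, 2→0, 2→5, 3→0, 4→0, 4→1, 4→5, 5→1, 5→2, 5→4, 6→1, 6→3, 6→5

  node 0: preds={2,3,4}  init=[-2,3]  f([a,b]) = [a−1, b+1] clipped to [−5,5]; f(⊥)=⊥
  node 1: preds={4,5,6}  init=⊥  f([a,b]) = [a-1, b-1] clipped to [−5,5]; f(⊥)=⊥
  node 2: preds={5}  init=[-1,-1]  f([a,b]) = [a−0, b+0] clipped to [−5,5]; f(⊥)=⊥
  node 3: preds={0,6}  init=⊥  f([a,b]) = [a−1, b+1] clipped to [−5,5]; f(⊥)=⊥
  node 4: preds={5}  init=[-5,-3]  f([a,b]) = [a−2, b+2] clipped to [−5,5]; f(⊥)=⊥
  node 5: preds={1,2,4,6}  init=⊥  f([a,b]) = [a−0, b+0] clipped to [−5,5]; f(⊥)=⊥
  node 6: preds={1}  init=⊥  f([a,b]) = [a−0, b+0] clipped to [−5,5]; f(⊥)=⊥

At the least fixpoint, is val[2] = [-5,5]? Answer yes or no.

Trace (39 dequeues):
  [1] u=0 | in [-5,-1] | out [-5,3] | prev [-2,3] | push {}
  [2] u=1 | in [-5,-3] | out [-5,-4] | prev ⊥ | push {}
  [3] u=2 | in ⊥ | out [-1,-1] | ==
  [4] u=3 | in [-5,3] | out [-5,4] | prev ⊥ | push {0}
  [5] u=4 | in ⊥ | out [-5,-3] | ==
  [6] u=5 | in [-5,-1] | out [-5,-1] | prev ⊥ | push {1,2,4}
  [7] u=6 | in [-5,-4] | out [-5,-4] | prev ⊥ | push {3,5}
  [8] u=0 | in [-5,4] | out [-5,5] | prev [-5,3] | push {}
  [9] u=1 | in [-5,-1] | out [-5,-2] | prev [-5,-4] | push {6}
  [10] u=2 | in [-5,-1] | out [-5,-1] | prev [-1,-1] | push {0}
  [11] u=4 | in [-5,-1] | out [-5,1] | prev [-5,-3] | push {1}
  [12] u=3 | in [-5,5] | out [-5,5] | prev [-5,4] | push {}
  [13] u=5 | in [-5,1] | out [-5,1] | prev [-5,-1] | push {2,4}
  [14] u=6 | in [-5,-2] | out [-5,-2] | prev [-5,-4] | push {3,5}
  [15] u=0 | in [-5,5] | out [-5,5] | ==
  [16] u=1 | in [-5,1] | out [-5,0] | prev [-5,-2] | push {6}
  [17] u=2 | in [-5,1] | out [-5,1] | prev [-5,-1] | push {0}
  [18] u=4 | in [-5,1] | out [-5,3] | prev [-5,1] | push {1}
  [19] u=3 | in [-5,5] | out [-5,5] | ==
  [20] u=5 | in [-5,3] | out [-5,3] | prev [-5,1] | push {2,4}
  [21] u=6 | in [-5,0] | out [-5,0] | prev [-5,-2] | push {3,5}
  [22] u=0 | in [-5,5] | out [-5,5] | ==
  [23] u=1 | in [-5,3] | out [-5,2] | prev [-5,0] | push {6}
  [24] u=2 | in [-5,3] | out [-5,3] | prev [-5,1] | push {0}
  [25] u=4 | in [-5,3] | out [-5,5] | prev [-5,3] | push {1}
  [26] u=3 | in [-5,5] | out [-5,5] | ==
  [27] u=5 | in [-5,5] | out [-5,5] | prev [-5,3] | push {2,4}
  [28] u=6 | in [-5,2] | out [-5,2] | prev [-5,0] | push {3,5}
  [29] u=0 | in [-5,5] | out [-5,5] | ==
  [30] u=1 | in [-5,5] | out [-5,4] | prev [-5,2] | push {6}
  [31] u=2 | in [-5,5] | out [-5,5] | prev [-5,3] | push {0}
  [32] u=4 | in [-5,5] | out [-5,5] | ==
  [33] u=3 | in [-5,5] | out [-5,5] | ==
  [34] u=5 | in [-5,5] | out [-5,5] | ==
  [35] u=6 | in [-5,4] | out [-5,4] | prev [-5,2] | push {1,3,5}
  [36] u=0 | in [-5,5] | out [-5,5] | ==
  [37] u=1 | in [-5,5] | out [-5,4] | ==
  [38] u=3 | in [-5,5] | out [-5,5] | ==
  [39] u=5 | in [-5,5] | out [-5,5] | ==

Converged values:
  [0] [-5,5]
  [1] [-5,4]
  [2] [-5,5]
  [3] [-5,5]
  [4] [-5,5]
  [5] [-5,5]
  [6] [-5,4]

yes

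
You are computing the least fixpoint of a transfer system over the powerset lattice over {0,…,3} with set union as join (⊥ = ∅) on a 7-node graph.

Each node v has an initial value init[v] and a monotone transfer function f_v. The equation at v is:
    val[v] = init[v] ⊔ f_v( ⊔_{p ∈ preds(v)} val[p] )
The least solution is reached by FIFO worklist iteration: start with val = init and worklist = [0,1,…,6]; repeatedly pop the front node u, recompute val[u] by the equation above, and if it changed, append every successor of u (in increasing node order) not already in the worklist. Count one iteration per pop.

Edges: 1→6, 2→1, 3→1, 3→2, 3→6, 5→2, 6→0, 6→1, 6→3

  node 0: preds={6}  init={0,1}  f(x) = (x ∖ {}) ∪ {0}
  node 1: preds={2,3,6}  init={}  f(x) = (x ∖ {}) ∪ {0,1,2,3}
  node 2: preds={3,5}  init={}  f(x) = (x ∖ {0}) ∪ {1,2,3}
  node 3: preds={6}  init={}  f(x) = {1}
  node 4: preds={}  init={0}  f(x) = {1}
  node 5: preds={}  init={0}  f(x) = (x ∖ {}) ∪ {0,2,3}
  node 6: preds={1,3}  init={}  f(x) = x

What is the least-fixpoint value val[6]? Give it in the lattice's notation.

Iteration log — 11 steps:
  step 1. node 0  ⊔preds={}  new={0,1}  stable
  step 2. node 1  ⊔preds={}  new={0,1,2,3}  old={}  +wl: 
  step 3. node 2  ⊔preds={0}  new={1,2,3}  old={}  +wl: 1
  step 4. node 3  ⊔preds={}  new={1}  old={}  +wl: 2
  step 5. node 4  ⊔preds={}  new={0,1}  old={0}  +wl: 
  step 6. node 5  ⊔preds={}  new={0,2,3}  old={0}  +wl: 
  step 7. node 6  ⊔preds={0,1,2,3}  new={0,1,2,3}  old={}  +wl: 0,3
  step 8. node 1  ⊔preds={0,1,2,3}  new={0,1,2,3}  stable
  step 9. node 2  ⊔preds={0,1,2,3}  new={1,2,3}  stable
  step 10. node 0  ⊔preds={0,1,2,3}  new={0,1,2,3}  old={0,1}  +wl: 
  step 11. node 3  ⊔preds={0,1,2,3}  new={1}  stable

Least fixpoint reached:
  node 0: {0,1,2,3}
  node 1: {0,1,2,3}
  node 2: {1,2,3}
  node 3: {1}
  node 4: {0,1}
  node 5: {0,2,3}
  node 6: {0,1,2,3}

{0,1,2,3}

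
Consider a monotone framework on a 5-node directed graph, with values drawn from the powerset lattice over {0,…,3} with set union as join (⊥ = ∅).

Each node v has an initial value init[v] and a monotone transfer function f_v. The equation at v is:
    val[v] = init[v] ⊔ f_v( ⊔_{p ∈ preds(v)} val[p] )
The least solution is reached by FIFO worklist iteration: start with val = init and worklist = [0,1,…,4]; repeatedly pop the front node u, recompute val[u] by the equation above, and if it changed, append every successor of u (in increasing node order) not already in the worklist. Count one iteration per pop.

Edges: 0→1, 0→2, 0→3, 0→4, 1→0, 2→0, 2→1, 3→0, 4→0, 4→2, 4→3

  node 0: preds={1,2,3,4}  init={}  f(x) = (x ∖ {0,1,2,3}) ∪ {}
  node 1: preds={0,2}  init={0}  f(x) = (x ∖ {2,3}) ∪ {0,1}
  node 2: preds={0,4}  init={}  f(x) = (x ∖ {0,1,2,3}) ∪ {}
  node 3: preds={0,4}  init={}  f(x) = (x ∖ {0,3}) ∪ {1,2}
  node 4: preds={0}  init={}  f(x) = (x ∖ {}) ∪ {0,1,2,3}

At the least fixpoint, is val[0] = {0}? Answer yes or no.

Trace (8 dequeues):
  [1] u=0 | in {0} | out {} | ==
  [2] u=1 | in {} | out {0,1} | prev {0} | push {0}
  [3] u=2 | in {} | out {} | ==
  [4] u=3 | in {} | out {1,2} | prev {} | push {}
  [5] u=4 | in {} | out {0,1,2,3} | prev {} | push {2,3}
  [6] u=0 | in {0,1,2,3} | out {} | ==
  [7] u=2 | in {0,1,2,3} | out {} | ==
  [8] u=3 | in {0,1,2,3} | out {1,2} | ==

Converged values:
  [0] {}
  [1] {0,1}
  [2] {}
  [3] {1,2}
  [4] {0,1,2,3}

no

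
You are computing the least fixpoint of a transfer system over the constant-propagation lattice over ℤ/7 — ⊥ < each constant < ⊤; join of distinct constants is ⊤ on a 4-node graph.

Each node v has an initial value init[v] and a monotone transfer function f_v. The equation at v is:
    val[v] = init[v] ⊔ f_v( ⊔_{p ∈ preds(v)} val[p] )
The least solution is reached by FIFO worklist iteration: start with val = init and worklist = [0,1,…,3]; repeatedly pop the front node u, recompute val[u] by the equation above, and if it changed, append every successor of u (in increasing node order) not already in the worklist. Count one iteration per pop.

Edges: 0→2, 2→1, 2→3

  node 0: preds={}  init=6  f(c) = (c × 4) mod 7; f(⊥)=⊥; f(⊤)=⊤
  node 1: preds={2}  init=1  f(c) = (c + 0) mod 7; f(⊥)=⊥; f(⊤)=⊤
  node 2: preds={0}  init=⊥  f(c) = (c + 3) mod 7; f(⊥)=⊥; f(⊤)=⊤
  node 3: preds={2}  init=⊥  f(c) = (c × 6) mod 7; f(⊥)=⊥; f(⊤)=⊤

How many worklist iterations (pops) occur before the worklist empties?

5

Trace (5 dequeues):
  [1] u=0 | in ⊥ | out 6 | ==
  [2] u=1 | in ⊥ | out 1 | ==
  [3] u=2 | in 6 | out 2 | prev ⊥ | push {1}
  [4] u=3 | in 2 | out 5 | prev ⊥ | push {}
  [5] u=1 | in 2 | out ⊤ | prev 1 | push {}

Converged values:
  [0] 6
  [1] ⊤
  [2] 2
  [3] 5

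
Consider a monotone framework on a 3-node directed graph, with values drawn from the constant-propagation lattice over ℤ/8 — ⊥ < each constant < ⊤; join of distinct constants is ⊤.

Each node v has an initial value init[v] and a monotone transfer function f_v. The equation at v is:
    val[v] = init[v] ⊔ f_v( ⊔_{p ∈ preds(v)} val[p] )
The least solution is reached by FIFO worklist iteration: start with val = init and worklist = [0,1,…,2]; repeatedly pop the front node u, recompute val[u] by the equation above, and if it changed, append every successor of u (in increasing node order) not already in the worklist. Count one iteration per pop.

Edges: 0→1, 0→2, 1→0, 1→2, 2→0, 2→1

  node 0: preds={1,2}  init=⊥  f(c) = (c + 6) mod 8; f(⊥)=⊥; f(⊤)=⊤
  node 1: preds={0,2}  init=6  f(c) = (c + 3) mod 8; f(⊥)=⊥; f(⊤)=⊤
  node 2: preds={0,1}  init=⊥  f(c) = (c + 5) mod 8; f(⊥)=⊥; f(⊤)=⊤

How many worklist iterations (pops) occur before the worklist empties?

6

Trace (6 dequeues):
  [1] u=0 | in 6 | out 4 | prev ⊥ | push {}
  [2] u=1 | in 4 | out ⊤ | prev 6 | push {0}
  [3] u=2 | in ⊤ | out ⊤ | prev ⊥ | push {1}
  [4] u=0 | in ⊤ | out ⊤ | prev 4 | push {2}
  [5] u=1 | in ⊤ | out ⊤ | ==
  [6] u=2 | in ⊤ | out ⊤ | ==

Converged values:
  [0] ⊤
  [1] ⊤
  [2] ⊤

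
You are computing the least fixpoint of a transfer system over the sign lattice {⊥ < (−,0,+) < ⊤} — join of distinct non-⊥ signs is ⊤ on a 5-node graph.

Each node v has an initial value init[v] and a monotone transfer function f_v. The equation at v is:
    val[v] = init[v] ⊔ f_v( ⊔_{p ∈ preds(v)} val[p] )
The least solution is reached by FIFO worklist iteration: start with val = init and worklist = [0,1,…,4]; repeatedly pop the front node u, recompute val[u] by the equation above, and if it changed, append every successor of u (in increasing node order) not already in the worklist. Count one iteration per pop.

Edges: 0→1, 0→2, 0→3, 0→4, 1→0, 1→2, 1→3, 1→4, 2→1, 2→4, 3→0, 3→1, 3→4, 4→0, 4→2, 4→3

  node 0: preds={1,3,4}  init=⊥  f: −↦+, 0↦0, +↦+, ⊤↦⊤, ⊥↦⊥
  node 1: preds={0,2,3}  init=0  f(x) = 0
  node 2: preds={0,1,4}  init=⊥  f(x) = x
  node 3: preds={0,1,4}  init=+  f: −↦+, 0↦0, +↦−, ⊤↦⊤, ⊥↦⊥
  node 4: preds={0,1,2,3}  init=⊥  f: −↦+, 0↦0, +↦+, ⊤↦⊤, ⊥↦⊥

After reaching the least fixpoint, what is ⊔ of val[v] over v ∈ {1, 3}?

⊤

Iteration log — 9 steps:
  step 1. node 0  ⊔preds=⊤  new=⊤  old=⊥  +wl: 
  step 2. node 1  ⊔preds=⊤  new=0  stable
  step 3. node 2  ⊔preds=⊤  new=⊤  old=⊥  +wl: 1
  step 4. node 3  ⊔preds=⊤  new=⊤  old=+  +wl: 0
  step 5. node 4  ⊔preds=⊤  new=⊤  old=⊥  +wl: 2,3
  step 6. node 1  ⊔preds=⊤  new=0  stable
  step 7. node 0  ⊔preds=⊤  new=⊤  stable
  step 8. node 2  ⊔preds=⊤  new=⊤  stable
  step 9. node 3  ⊔preds=⊤  new=⊤  stable

Least fixpoint reached:
  node 0: ⊤
  node 1: 0
  node 2: ⊤
  node 3: ⊤
  node 4: ⊤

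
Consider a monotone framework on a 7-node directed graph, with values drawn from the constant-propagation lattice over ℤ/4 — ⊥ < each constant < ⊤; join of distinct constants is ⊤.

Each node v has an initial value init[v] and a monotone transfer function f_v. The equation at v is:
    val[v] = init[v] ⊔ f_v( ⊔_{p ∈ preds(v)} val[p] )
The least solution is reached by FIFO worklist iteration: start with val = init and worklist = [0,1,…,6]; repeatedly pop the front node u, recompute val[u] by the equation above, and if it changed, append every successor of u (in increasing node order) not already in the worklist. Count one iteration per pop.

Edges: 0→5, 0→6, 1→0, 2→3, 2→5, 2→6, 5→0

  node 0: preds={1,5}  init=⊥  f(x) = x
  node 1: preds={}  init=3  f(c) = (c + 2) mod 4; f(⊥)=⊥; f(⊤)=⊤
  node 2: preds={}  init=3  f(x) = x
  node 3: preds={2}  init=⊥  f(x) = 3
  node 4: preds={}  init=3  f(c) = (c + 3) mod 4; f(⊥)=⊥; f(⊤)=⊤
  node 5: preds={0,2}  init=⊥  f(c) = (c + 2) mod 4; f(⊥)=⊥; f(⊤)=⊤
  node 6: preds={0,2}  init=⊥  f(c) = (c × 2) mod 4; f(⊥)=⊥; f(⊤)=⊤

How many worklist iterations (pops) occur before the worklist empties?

Worklist (11 pops):
  #1 pop 0: in=3 → 3 (was ⊥); enqueue []
  #2 pop 1: in=⊥ → 3 (no change)
  #3 pop 2: in=⊥ → 3 (no change)
  #4 pop 3: in=3 → 3 (was ⊥); enqueue []
  #5 pop 4: in=⊥ → 3 (no change)
  #6 pop 5: in=3 → 1 (was ⊥); enqueue [0]
  #7 pop 6: in=3 → 2 (was ⊥); enqueue []
  #8 pop 0: in=⊤ → ⊤ (was 3); enqueue [5,6]
  #9 pop 5: in=⊤ → ⊤ (was 1); enqueue [0]
  #10 pop 6: in=⊤ → ⊤ (was 2); enqueue []
  #11 pop 0: in=⊤ → ⊤ (no change)

Fixpoint:
  val[0] = ⊤
  val[1] = 3
  val[2] = 3
  val[3] = 3
  val[4] = 3
  val[5] = ⊤
  val[6] = ⊤

11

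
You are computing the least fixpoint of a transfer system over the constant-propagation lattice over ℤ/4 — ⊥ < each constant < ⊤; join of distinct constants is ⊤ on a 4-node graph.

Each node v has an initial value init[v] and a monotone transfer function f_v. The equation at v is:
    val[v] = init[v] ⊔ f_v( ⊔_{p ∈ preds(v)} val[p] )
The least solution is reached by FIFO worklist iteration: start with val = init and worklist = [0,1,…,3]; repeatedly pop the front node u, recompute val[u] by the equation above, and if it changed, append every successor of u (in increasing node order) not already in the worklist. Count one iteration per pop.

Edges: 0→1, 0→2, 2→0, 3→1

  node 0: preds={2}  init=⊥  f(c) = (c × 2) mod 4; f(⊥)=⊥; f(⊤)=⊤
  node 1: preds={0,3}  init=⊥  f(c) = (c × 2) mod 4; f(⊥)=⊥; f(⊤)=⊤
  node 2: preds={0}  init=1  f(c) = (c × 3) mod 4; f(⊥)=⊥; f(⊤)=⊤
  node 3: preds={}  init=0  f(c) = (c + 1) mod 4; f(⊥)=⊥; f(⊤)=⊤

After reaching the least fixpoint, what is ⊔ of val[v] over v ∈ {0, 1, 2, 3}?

Worklist (7 pops):
  #1 pop 0: in=1 → 2 (was ⊥); enqueue []
  #2 pop 1: in=⊤ → ⊤ (was ⊥); enqueue []
  #3 pop 2: in=2 → ⊤ (was 1); enqueue [0]
  #4 pop 3: in=⊥ → 0 (no change)
  #5 pop 0: in=⊤ → ⊤ (was 2); enqueue [1,2]
  #6 pop 1: in=⊤ → ⊤ (no change)
  #7 pop 2: in=⊤ → ⊤ (no change)

Fixpoint:
  val[0] = ⊤
  val[1] = ⊤
  val[2] = ⊤
  val[3] = 0

⊤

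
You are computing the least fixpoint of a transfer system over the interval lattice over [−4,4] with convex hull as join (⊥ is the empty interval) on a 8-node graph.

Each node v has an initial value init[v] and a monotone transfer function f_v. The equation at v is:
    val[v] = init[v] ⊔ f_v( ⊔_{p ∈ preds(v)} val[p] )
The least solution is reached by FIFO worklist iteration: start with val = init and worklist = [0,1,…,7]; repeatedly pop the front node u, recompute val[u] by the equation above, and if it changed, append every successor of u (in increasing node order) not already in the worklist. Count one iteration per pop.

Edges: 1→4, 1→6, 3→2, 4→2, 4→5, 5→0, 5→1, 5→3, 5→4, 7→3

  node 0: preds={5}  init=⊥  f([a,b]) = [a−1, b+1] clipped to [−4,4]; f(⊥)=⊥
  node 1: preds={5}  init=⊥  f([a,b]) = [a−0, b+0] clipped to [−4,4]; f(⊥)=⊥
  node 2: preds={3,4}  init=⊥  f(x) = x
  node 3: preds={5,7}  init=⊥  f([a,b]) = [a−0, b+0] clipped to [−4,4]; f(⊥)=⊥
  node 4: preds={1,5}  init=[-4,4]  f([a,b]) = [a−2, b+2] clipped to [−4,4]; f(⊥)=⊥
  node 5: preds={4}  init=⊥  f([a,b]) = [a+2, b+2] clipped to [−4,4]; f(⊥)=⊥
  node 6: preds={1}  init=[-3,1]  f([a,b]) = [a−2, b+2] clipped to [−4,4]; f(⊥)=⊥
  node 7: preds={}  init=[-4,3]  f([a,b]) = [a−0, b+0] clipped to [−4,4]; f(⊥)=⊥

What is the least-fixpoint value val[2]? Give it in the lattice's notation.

Trace (15 dequeues):
  [1] u=0 | in ⊥ | out ⊥ | ==
  [2] u=1 | in ⊥ | out ⊥ | ==
  [3] u=2 | in [-4,4] | out [-4,4] | prev ⊥ | push {}
  [4] u=3 | in [-4,3] | out [-4,3] | prev ⊥ | push {2}
  [5] u=4 | in ⊥ | out [-4,4] | ==
  [6] u=5 | in [-4,4] | out [-2,4] | prev ⊥ | push {0,1,3,4}
  [7] u=6 | in ⊥ | out [-3,1] | ==
  [8] u=7 | in ⊥ | out [-4,3] | ==
  [9] u=2 | in [-4,4] | out [-4,4] | ==
  [10] u=0 | in [-2,4] | out [-3,4] | prev ⊥ | push {}
  [11] u=1 | in [-2,4] | out [-2,4] | prev ⊥ | push {6}
  [12] u=3 | in [-4,4] | out [-4,4] | prev [-4,3] | push {2}
  [13] u=4 | in [-2,4] | out [-4,4] | ==
  [14] u=6 | in [-2,4] | out [-4,4] | prev [-3,1] | push {}
  [15] u=2 | in [-4,4] | out [-4,4] | ==

Converged values:
  [0] [-3,4]
  [1] [-2,4]
  [2] [-4,4]
  [3] [-4,4]
  [4] [-4,4]
  [5] [-2,4]
  [6] [-4,4]
  [7] [-4,3]

[-4,4]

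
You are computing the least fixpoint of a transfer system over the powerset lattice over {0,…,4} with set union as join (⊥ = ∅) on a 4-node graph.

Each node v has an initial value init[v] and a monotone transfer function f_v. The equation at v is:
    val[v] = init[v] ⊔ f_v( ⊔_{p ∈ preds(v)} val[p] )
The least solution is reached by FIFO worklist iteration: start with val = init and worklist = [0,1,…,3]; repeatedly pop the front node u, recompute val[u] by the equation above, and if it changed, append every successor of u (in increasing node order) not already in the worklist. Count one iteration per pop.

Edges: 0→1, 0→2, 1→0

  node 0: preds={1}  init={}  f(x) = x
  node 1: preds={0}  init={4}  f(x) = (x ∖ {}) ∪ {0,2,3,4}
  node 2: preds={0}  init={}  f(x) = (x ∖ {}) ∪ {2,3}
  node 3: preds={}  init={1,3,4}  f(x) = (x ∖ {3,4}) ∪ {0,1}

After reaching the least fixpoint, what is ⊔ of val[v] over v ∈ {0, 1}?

{0,2,3,4}

Trace (7 dequeues):
  [1] u=0 | in {4} | out {4} | prev {} | push {}
  [2] u=1 | in {4} | out {0,2,3,4} | prev {4} | push {0}
  [3] u=2 | in {4} | out {2,3,4} | prev {} | push {}
  [4] u=3 | in {} | out {0,1,3,4} | prev {1,3,4} | push {}
  [5] u=0 | in {0,2,3,4} | out {0,2,3,4} | prev {4} | push {1,2}
  [6] u=1 | in {0,2,3,4} | out {0,2,3,4} | ==
  [7] u=2 | in {0,2,3,4} | out {0,2,3,4} | prev {2,3,4} | push {}

Converged values:
  [0] {0,2,3,4}
  [1] {0,2,3,4}
  [2] {0,2,3,4}
  [3] {0,1,3,4}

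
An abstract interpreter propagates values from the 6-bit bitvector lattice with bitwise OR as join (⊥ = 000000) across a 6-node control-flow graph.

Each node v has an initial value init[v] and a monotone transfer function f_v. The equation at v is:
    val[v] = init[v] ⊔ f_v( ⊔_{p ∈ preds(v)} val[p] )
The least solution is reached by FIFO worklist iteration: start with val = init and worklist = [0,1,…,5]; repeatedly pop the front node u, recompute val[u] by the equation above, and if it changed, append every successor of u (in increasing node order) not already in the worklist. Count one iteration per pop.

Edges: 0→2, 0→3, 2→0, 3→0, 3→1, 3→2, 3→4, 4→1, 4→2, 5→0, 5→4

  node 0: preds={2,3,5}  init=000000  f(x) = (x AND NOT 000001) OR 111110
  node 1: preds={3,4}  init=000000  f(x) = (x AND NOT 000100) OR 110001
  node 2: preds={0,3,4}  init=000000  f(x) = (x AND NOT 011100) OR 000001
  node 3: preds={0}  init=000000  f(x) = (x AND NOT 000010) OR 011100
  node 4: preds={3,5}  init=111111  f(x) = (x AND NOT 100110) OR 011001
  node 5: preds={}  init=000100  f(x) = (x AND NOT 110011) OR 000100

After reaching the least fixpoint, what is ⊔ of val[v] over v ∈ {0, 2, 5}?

Worklist (9 pops):
  #1 pop 0: in=000100 → 111110 (was 000000); enqueue []
  #2 pop 1: in=111111 → 111011 (was 000000); enqueue []
  #3 pop 2: in=111111 → 100011 (was 000000); enqueue [0]
  #4 pop 3: in=111110 → 111100 (was 000000); enqueue [1,2]
  #5 pop 4: in=111100 → 111111 (no change)
  #6 pop 5: in=000000 → 000100 (no change)
  #7 pop 0: in=111111 → 111110 (no change)
  #8 pop 1: in=111111 → 111011 (no change)
  #9 pop 2: in=111111 → 100011 (no change)

Fixpoint:
  val[0] = 111110
  val[1] = 111011
  val[2] = 100011
  val[3] = 111100
  val[4] = 111111
  val[5] = 000100

111111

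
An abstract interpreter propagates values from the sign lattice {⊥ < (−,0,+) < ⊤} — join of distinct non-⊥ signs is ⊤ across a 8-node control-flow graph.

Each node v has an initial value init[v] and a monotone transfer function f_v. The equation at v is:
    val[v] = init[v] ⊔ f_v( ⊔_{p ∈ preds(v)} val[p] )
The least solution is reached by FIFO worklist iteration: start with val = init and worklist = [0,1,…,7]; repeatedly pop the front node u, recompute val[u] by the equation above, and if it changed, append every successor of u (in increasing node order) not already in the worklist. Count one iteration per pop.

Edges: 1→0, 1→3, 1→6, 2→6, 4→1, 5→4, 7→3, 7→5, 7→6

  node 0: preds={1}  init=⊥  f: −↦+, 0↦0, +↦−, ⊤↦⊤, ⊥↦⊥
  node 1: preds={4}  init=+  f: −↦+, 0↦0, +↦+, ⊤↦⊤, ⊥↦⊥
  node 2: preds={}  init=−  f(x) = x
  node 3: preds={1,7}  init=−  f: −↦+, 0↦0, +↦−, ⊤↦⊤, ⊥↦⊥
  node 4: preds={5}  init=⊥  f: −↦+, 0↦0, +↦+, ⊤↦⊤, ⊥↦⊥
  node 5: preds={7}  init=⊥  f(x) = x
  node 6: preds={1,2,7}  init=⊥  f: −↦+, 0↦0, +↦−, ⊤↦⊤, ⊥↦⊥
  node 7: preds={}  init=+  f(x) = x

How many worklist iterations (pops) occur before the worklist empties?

Worklist (10 pops):
  #1 pop 0: in=+ → − (was ⊥); enqueue []
  #2 pop 1: in=⊥ → + (no change)
  #3 pop 2: in=⊥ → − (no change)
  #4 pop 3: in=+ → − (no change)
  #5 pop 4: in=⊥ → ⊥ (no change)
  #6 pop 5: in=+ → + (was ⊥); enqueue [4]
  #7 pop 6: in=⊤ → ⊤ (was ⊥); enqueue []
  #8 pop 7: in=⊥ → + (no change)
  #9 pop 4: in=+ → + (was ⊥); enqueue [1]
  #10 pop 1: in=+ → + (no change)

Fixpoint:
  val[0] = −
  val[1] = +
  val[2] = −
  val[3] = −
  val[4] = +
  val[5] = +
  val[6] = ⊤
  val[7] = +

10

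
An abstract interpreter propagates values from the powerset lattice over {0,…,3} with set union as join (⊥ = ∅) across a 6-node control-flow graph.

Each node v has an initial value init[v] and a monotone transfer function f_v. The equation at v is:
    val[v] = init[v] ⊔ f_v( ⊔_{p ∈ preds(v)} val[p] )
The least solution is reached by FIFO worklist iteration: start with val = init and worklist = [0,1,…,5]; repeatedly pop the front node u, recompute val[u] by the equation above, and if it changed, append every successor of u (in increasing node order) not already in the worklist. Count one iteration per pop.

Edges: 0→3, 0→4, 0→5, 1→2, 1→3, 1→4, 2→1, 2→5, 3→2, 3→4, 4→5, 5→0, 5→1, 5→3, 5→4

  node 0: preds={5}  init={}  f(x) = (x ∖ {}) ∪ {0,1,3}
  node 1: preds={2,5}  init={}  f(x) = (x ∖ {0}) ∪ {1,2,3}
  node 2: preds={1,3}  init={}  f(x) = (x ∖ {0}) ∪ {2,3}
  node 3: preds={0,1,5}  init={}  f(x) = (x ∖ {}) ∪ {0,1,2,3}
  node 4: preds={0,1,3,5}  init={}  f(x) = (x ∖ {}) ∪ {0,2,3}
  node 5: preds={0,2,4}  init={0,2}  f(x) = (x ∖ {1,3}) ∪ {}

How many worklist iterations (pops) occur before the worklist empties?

8

Iteration log — 8 steps:
  step 1. node 0  ⊔preds={0,2}  new={0,1,2,3}  old={}  +wl: 
  step 2. node 1  ⊔preds={0,2}  new={1,2,3}  old={}  +wl: 
  step 3. node 2  ⊔preds={1,2,3}  new={1,2,3}  old={}  +wl: 1
  step 4. node 3  ⊔preds={0,1,2,3}  new={0,1,2,3}  old={}  +wl: 2
  step 5. node 4  ⊔preds={0,1,2,3}  new={0,1,2,3}  old={}  +wl: 
  step 6. node 5  ⊔preds={0,1,2,3}  new={0,2}  stable
  step 7. node 1  ⊔preds={0,1,2,3}  new={1,2,3}  stable
  step 8. node 2  ⊔preds={0,1,2,3}  new={1,2,3}  stable

Least fixpoint reached:
  node 0: {0,1,2,3}
  node 1: {1,2,3}
  node 2: {1,2,3}
  node 3: {0,1,2,3}
  node 4: {0,1,2,3}
  node 5: {0,2}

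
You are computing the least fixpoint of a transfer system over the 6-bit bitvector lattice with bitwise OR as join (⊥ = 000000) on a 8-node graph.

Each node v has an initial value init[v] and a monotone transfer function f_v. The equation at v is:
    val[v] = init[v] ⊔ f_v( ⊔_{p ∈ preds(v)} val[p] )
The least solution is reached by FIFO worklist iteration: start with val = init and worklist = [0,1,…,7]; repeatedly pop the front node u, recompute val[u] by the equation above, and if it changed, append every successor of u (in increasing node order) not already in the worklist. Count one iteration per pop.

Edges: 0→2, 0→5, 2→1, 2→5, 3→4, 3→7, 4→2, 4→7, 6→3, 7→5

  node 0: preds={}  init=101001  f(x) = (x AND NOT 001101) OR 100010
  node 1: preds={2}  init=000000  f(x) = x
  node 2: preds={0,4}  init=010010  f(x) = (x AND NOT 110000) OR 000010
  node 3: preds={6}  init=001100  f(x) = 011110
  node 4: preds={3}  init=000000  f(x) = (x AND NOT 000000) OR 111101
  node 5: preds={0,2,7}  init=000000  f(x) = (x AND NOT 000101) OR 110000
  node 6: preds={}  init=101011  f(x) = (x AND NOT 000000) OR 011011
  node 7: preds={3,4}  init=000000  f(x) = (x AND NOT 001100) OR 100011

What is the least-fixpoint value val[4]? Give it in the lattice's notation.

111111

Iteration log — 13 steps:
  step 1. node 0  ⊔preds=000000  new=101011  old=101001  +wl: 
  step 2. node 1  ⊔preds=010010  new=010010  old=000000  +wl: 
  step 3. node 2  ⊔preds=101011  new=011011  old=010010  +wl: 1
  step 4. node 3  ⊔preds=101011  new=011110  old=001100  +wl: 
  step 5. node 4  ⊔preds=011110  new=111111  old=000000  +wl: 2
  step 6. node 5  ⊔preds=111011  new=111010  old=000000  +wl: 
  step 7. node 6  ⊔preds=000000  new=111011  old=101011  +wl: 3
  step 8. node 7  ⊔preds=111111  new=110011  old=000000  +wl: 5
  step 9. node 1  ⊔preds=011011  new=011011  old=010010  +wl: 
  step 10. node 2  ⊔preds=111111  new=011111  old=011011  +wl: 1
  step 11. node 3  ⊔preds=111011  new=011110  stable
  step 12. node 5  ⊔preds=111111  new=111010  stable
  step 13. node 1  ⊔preds=011111  new=011111  old=011011  +wl: 

Least fixpoint reached:
  node 0: 101011
  node 1: 011111
  node 2: 011111
  node 3: 011110
  node 4: 111111
  node 5: 111010
  node 6: 111011
  node 7: 110011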